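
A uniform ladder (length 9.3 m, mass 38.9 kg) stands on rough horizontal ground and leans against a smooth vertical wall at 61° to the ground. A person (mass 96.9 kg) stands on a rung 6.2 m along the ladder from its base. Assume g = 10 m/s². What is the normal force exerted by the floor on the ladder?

ΣF_y = 0: N_floor = 38.9×10 + 96.9×10 = 1358 N.

N_floor ≈ 1360 N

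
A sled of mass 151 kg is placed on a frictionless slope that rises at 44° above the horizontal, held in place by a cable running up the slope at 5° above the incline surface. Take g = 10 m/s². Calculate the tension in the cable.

T ≈ 1050 N

Take axes along and perpendicular to the incline. Weight components: W sin 44° = 1049 N down-slope, W cos 44° = 1086 N into the surface.
Along incline: T cos 5° = W sin 44° → T = 1053 N.
Perpendicular: N = W cos 44° − T sin 5° = 994.4 N.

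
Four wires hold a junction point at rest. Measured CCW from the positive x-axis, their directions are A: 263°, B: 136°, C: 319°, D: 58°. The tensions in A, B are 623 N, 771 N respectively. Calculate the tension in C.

Resolve: ΣF_x = 623 cos 263° + 771 cos 136° + T_C cos 319° + T_D cos 58° = 0.
        ΣF_y = 623 sin 263° + 771 sin 136° + T_C sin 319° + T_D sin 58° = 0.
The known terms sum to (-630.5, -82.77) N, so 0.7547 T_C + 0.5299 T_D = 630.5 and -0.6561 T_C + 0.8480 T_D = 82.77.
Solving simultaneously: T_C = 497 N, T_D = 482.1 N.

T_C ≈ 497 N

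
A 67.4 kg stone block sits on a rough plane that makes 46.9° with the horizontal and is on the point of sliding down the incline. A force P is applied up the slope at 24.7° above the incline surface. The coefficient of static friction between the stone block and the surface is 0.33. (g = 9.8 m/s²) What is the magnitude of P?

On the verge of sliding down the incline, friction equals μN and acts up the slope.
Perpendicular: N + P sin 24.7° = W cos 46.9° = 451.3 N.
Along incline: P cos 24.7° + μN = W sin 46.9° with W sin 46.9° = 482.3 N.
Solving the pair for P and N: P = 432.6 N, N = 270.6 N (and f = μN = 89.28 N).

P ≈ 433 N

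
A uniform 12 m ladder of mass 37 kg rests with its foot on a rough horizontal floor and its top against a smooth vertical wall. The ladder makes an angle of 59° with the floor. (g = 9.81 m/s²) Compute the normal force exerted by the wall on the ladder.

N_wall ≈ 109 N

Torques about the foot: N_wall · 12 sin 59° = 37×9.81×6 cos 59° → N_wall = 109.05 N.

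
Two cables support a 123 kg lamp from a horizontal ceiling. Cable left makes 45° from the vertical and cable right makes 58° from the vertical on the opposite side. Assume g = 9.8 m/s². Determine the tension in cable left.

T_left ≈ 1050 N

Angles from the horizontal: cable left is 90° − 45° = 45°, cable right is 90° − 58° = 32°.
Weight W = 123 × 9.8 = 1205 N acts straight down.
Horizontal: T_left cos 45° = T_right cos 32°  →  T_right = 0.8338 T_left.
Vertical: T_left sin 45° + T_right sin 32° = 1205.
Substituting the horizontal relation into the vertical equation gives 1.149 T_left = 1205, so T_left = 1049 N.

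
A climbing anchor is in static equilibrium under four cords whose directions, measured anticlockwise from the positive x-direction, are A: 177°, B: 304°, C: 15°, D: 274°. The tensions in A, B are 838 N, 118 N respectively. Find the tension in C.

Resolve: ΣF_x = 838 cos 177° + 118 cos 304° + T_C cos 15° + T_D cos 274° = 0.
        ΣF_y = 838 sin 177° + 118 sin 304° + T_C sin 15° + T_D sin 274° = 0.
The known terms sum to (-770.9, -53.97) N, so 0.9659 T_C + 0.0698 T_D = 770.9 and 0.2588 T_C − 0.9976 T_D = 53.97.
Solving simultaneously: T_C = 787.2 N, T_D = 150.1 N.

T_C ≈ 787 N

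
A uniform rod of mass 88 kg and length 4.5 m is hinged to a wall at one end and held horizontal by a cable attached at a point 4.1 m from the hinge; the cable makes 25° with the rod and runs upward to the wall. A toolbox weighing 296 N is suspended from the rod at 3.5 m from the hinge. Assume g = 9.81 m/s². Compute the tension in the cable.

Take torques about the hinge: T sin 25° · 4.1 = 88×9.81×2.25 + 296×3.5 = 2978.4 N·m.
So T = 2978.4 / (0.4226 × 4.1) = 1718.9 N.

T ≈ 1720 N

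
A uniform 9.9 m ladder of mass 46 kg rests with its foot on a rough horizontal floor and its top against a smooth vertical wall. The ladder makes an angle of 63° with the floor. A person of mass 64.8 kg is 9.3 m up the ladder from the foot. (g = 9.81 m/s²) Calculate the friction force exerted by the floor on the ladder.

f ≈ 419 N

Torques about the foot: N_wall · 9.9 sin 63° = 46×9.81×4.95 cos 63° + 64.8×9.81×9.3 cos 63° → N_wall = 419.23 N.
ΣF_x = 0: f_floor = N_wall = 419.23 N.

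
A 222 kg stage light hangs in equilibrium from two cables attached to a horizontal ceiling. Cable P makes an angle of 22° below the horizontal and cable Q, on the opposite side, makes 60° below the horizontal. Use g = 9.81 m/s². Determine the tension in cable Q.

Weight W = 222 × 9.81 = 2178 N acts straight down.
Horizontal: T_P cos 22° = T_Q cos 60°  →  T_P = 0.5393 T_Q.
Vertical: T_P sin 22° + T_Q sin 60° = 2178.
Substituting the horizontal relation into the vertical equation gives 1.068 T_Q = 2178, so T_Q = 2039 N.

T_Q ≈ 2040 N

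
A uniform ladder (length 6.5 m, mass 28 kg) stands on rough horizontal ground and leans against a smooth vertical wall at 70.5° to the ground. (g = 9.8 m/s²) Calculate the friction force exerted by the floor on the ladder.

f ≈ 48.6 N

Torques about the foot: N_wall · 6.5 sin 70.5° = 28×9.8×3.25 cos 70.5° → N_wall = 48.585 N.
ΣF_x = 0: f_floor = N_wall = 48.585 N.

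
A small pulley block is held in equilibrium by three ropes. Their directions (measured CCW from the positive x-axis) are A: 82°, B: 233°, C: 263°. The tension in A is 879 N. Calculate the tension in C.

Resolve: ΣF_x = 879 cos 82° + T_B cos 233° + T_C cos 263° = 0.
        ΣF_y = 879 sin 82° + T_B sin 233° + T_C sin 263° = 0.
The known terms sum to (122.3, 870.4) N, so -0.6018 T_B − 0.1219 T_C = -122.3 and -0.7986 T_B − 0.9925 T_C = -870.4.
Solving simultaneously: T_B = 30.68 N, T_C = 852.3 N.

T_C ≈ 852 N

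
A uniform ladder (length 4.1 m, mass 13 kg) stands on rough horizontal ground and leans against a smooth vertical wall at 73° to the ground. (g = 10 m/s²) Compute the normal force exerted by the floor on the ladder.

N_floor ≈ 130 N

ΣF_y = 0: N_floor = 13×10 = 130 N.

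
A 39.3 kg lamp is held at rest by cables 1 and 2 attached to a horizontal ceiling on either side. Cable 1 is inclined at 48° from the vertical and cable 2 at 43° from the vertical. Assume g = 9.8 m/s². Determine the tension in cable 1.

Angles from the horizontal: cable 1 is 90° − 48° = 42°, cable 2 is 90° − 43° = 47°.
Weight W = 39.3 × 9.8 = 385.1 N acts straight down.
Horizontal: T_1 cos 42° = T_2 cos 47°  →  T_2 = 1.09 T_1.
Vertical: T_1 sin 42° + T_2 sin 47° = 385.1.
Substituting the horizontal relation into the vertical equation gives 1.466 T_1 = 385.1, so T_1 = 262.7 N.

T_1 ≈ 263 N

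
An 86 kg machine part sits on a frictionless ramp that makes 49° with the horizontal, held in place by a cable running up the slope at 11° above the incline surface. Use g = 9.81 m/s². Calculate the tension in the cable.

Take axes along and perpendicular to the incline. Weight components: W sin 49° = 636.7 N down-slope, W cos 49° = 553.5 N into the surface.
Along incline: T cos 11° = W sin 49° → T = 648.6 N.
Perpendicular: N = W cos 49° − T sin 11° = 429.7 N.

T ≈ 649 N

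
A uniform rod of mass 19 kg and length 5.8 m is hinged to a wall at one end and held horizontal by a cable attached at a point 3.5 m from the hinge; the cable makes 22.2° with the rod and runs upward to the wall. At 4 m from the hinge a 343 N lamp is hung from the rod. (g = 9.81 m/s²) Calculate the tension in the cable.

T ≈ 1450 N

Take torques about the hinge: T sin 22.2° · 3.5 = 19×9.81×2.9 + 343×4 = 1912.5 N·m.
So T = 1912.5 / (0.3778 × 3.5) = 1446.2 N.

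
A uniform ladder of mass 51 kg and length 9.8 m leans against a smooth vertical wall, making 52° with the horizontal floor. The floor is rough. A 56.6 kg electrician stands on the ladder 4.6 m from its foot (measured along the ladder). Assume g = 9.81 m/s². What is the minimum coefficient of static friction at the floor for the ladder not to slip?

μ_min ≈ 0.378

ΣF_y = 0: N_floor = 51×9.81 + 56.6×9.81 = 1055.6 N.
Torques about the foot: N_wall · 9.8 sin 52° = 51×9.81×4.9 cos 52° + 56.6×9.81×4.6 cos 52° → N_wall = 399.07 N.
ΣF_x = 0: f_floor = N_wall = 399.07 N.
μ_min = f_floor / N_floor = 399.07 / 1055.6 = 0.3781.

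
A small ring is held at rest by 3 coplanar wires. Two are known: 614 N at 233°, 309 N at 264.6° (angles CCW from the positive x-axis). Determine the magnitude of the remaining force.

F ≈ 892 N

Sum the known components: ΣF_x = -398.6 N, ΣF_y = -798 N.
For equilibrium the remaining force must supply (−ΣF_x, −ΣF_y) = (398.6, 798) N.
Magnitude = √((398.6)² + (798)²) = 892 N; direction = atan2(798, 398.6) = 63.5°.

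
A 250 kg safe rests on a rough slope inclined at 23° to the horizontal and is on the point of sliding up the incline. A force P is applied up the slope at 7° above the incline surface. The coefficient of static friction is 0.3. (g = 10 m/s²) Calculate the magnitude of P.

P ≈ 1620 N

On the verge of sliding up the incline, friction equals μN and acts down the slope.
Perpendicular: N + P sin 7° = W cos 23° = 2301 N.
Along incline: P cos 7° = W sin 23° + μN  with W sin 23° = 976.8 N.
Solving the pair for P and N: P = 1620 N, N = 2104 N (and f = μN = 631.1 N).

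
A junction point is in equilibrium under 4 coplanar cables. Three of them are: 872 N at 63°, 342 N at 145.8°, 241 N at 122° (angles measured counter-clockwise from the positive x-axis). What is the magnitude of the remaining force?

Sum the known components: ΣF_x = -14.69 N, ΣF_y = 1174 N.
For equilibrium the remaining force must supply (−ΣF_x, −ΣF_y) = (14.69, -1174) N.
Magnitude = √((14.69)² + (-1174)²) = 1174 N; direction = atan2(-1174, 14.69) = 270.7°.

F ≈ 1170 N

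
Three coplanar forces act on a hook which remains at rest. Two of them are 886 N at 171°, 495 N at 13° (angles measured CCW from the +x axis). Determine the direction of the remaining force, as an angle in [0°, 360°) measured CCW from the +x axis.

Sum the known components: ΣF_x = -392.8 N, ΣF_y = 250 N.
For equilibrium the remaining force must supply (−ΣF_x, −ΣF_y) = (392.8, -250) N.
Magnitude = √((392.8)² + (-250)²) = 465.6 N; direction = atan2(-250, 392.8) = 327.5°.

θ ≈ 328°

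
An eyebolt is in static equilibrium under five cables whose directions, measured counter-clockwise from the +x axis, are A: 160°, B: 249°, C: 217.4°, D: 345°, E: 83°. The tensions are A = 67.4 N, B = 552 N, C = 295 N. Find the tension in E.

T_E ≈ 784 N

Resolve: ΣF_x = 67.4 cos 160° + 552 cos 249° + 295 cos 217.4° + T_D cos 345° + T_E cos 83° = 0.
        ΣF_y = 67.4 sin 160° + 552 sin 249° + 295 sin 217.4° + T_D sin 345° + T_E sin 83° = 0.
The known terms sum to (-495.5, -671.5) N, so 0.9659 T_D + 0.1219 T_E = 495.5 and -0.2588 T_D + 0.9925 T_E = 671.5.
Solving simultaneously: T_D = 414 N, T_E = 784.5 N.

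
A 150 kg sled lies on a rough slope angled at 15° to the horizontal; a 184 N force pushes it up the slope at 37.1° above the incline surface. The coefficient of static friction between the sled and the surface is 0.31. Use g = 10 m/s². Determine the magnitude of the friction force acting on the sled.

f ≈ 241 N

Axes along / perpendicular to the incline. W sin 15° = 388.2 N down-slope; W cos 15° = 1449 N into the surface.
Perpendicular: N = W cos 15° − P sin 37.1° = 1449 − 111 = 1338 N.
Along incline: P cos 37.1° + f = W sin 15° (friction acts up-slope) → f = 388.2 − 146.8 = 241.5 N.
|f| = 241.5 N ≤ μN = 414.7 N, so the sled is indeed static.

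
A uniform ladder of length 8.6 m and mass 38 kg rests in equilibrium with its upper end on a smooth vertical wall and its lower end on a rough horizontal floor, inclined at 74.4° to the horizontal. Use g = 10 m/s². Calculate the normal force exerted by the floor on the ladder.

N_floor ≈ 380 N

ΣF_y = 0: N_floor = 38×10 = 380 N.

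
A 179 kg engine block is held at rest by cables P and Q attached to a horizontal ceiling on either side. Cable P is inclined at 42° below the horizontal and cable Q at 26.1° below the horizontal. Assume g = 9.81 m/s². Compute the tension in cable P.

Weight W = 179 × 9.81 = 1756 N acts straight down.
Horizontal: T_P cos 42° = T_Q cos 26.1°  →  T_Q = 0.8275 T_P.
Vertical: T_P sin 42° + T_Q sin 26.1° = 1756.
Substituting the horizontal relation into the vertical equation gives 1.033 T_P = 1756, so T_P = 1700 N.

T_P ≈ 1700 N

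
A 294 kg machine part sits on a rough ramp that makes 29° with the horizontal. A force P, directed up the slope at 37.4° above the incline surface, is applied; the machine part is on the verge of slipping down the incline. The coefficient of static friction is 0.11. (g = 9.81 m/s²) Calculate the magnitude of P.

P ≈ 1540 N

On the verge of sliding down the incline, friction equals μN and acts up the slope.
Perpendicular: N + P sin 37.4° = W cos 29° = 2523 N.
Along incline: P cos 37.4° + μN = W sin 29° with W sin 29° = 1398 N.
Solving the pair for P and N: P = 1540 N, N = 1587 N (and f = μN = 174.6 N).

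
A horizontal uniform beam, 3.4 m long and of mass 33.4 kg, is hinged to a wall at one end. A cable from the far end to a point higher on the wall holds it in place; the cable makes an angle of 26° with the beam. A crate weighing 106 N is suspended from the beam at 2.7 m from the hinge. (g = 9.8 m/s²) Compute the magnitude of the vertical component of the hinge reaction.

Take torques about the hinge: T sin 26° · 3.4 = 33.4×9.8×1.7 + 106×2.7 = 842.64 N·m.
So T = 842.64 / (0.4384 × 3.4) = 565.36 N.
ΣF_y = 0: H_y = (33.4×9.8 + 106) − T sin 26° = 433.32 − 247.84 = 185.48 N.

|H_y| ≈ 185 N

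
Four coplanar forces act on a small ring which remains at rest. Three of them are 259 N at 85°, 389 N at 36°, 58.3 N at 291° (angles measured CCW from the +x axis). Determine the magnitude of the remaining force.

F ≈ 561 N

Sum the known components: ΣF_x = 358.2 N, ΣF_y = 432.2 N.
For equilibrium the remaining force must supply (−ΣF_x, −ΣF_y) = (-358.2, -432.2) N.
Magnitude = √((-358.2)² + (-432.2)²) = 561.4 N; direction = atan2(-432.2, -358.2) = 230.4°.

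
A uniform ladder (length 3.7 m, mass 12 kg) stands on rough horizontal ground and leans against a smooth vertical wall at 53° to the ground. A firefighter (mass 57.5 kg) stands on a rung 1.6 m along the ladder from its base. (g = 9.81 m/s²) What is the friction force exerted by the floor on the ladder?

Torques about the foot: N_wall · 3.7 sin 53° = 12×9.81×1.85 cos 53° + 57.5×9.81×1.6 cos 53° → N_wall = 228.16 N.
ΣF_x = 0: f_floor = N_wall = 228.16 N.

f ≈ 228 N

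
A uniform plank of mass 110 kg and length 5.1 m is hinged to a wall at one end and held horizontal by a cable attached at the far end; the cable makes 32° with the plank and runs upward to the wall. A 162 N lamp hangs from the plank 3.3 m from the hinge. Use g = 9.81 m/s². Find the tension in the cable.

Take torques about the hinge: T sin 32° · 5.1 = 110×9.81×2.55 + 162×3.3 = 3286.3 N·m.
So T = 3286.3 / (0.5299 × 5.1) = 1216 N.

T ≈ 1220 N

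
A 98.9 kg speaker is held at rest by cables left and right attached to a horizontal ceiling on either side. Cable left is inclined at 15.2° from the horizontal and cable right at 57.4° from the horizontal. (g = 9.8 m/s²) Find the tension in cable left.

Weight W = 98.9 × 9.8 = 969.2 N acts straight down.
Horizontal: T_left cos 15.2° = T_right cos 57.4°  →  T_right = 1.791 T_left.
Vertical: T_left sin 15.2° + T_right sin 57.4° = 969.2.
Substituting the horizontal relation into the vertical equation gives 1.771 T_left = 969.2, so T_left = 547.2 N.

T_left ≈ 547 N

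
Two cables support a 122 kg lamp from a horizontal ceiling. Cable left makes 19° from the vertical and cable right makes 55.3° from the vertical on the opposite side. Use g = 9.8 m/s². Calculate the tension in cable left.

Angles from the horizontal: cable left is 90° − 19° = 71°, cable right is 90° − 55.3° = 34.7°.
Weight W = 122 × 9.8 = 1196 N acts straight down.
Horizontal: T_left cos 71° = T_right cos 34.7°  →  T_right = 0.396 T_left.
Vertical: T_left sin 71° + T_right sin 34.7° = 1196.
Substituting the horizontal relation into the vertical equation gives 1.171 T_left = 1196, so T_left = 1021 N.

T_left ≈ 1020 N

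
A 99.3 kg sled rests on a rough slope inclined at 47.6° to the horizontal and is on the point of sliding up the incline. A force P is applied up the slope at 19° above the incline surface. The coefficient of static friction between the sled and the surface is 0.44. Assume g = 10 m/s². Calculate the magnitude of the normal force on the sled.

On the verge of sliding up the incline, friction equals μN and acts down the slope.
Perpendicular: N + P sin 19° = W cos 47.6° = 669.6 N.
Along incline: P cos 19° = W sin 47.6° + μN  with W sin 47.6° = 733.3 N.
Solving the pair for P and N: P = 944.1 N, N = 362.2 N (and f = μN = 159.4 N).

N ≈ 362 N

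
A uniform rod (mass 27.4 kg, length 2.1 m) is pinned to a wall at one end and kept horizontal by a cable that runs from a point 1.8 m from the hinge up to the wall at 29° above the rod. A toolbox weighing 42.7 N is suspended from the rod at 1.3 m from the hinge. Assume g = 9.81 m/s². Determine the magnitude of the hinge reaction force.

Take torques about the hinge: T sin 29° · 1.8 = 27.4×9.81×1.05 + 42.7×1.3 = 337.74 N·m.
So T = 337.74 / (0.4848 × 1.8) = 387.03 N.
ΣF_x = 0: H_x = T cos 29° = 338.5 N.
ΣF_y = 0: H_y = (27.4×9.81 + 42.7) − T sin 29° = 311.49 − 187.64 = 123.86 N.
|H| = √(H_x² + H_y²) = √((338.5)² + (123.86)²) = 360.45 N.

|H| ≈ 360 N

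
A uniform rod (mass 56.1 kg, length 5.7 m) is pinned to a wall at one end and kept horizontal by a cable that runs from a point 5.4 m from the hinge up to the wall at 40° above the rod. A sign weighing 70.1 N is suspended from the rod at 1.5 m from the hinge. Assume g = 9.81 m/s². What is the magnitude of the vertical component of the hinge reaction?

Take torques about the hinge: T sin 40° · 5.4 = 56.1×9.81×2.85 + 70.1×1.5 = 1673.6 N·m.
So T = 1673.6 / (0.6428 × 5.4) = 482.17 N.
ΣF_y = 0: H_y = (56.1×9.81 + 70.1) − T sin 40° = 620.44 − 309.93 = 310.51 N.

|H_y| ≈ 311 N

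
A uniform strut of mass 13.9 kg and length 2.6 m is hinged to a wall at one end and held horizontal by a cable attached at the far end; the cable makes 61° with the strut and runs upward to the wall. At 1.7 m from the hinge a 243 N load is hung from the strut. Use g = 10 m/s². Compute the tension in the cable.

T ≈ 261 N

Take torques about the hinge: T sin 61° · 2.6 = 13.9×10×1.3 + 243×1.7 = 593.8 N·m.
So T = 593.8 / (0.8746 × 2.6) = 261.12 N.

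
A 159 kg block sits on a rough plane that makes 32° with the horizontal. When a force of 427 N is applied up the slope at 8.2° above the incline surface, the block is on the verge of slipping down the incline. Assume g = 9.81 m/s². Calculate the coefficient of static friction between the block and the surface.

μ ≈ 0.320

On the verge of sliding down the incline, friction is at its maximum μN and acts up the slope.
Perpendicular to incline: N = W cos 32° − P sin 8.2° = 1323 − 60.9 = 1262 N.
Along incline: P cos 8.2° + μN = W sin 32° → μ = (W sin 32° − P cos 8.2°) / N = 0.3201.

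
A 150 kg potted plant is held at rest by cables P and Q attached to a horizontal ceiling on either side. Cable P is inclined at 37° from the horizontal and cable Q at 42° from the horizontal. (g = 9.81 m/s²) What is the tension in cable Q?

Weight W = 150 × 9.81 = 1472 N acts straight down.
Horizontal: T_P cos 37° = T_Q cos 42°  →  T_P = 0.9305 T_Q.
Vertical: T_P sin 37° + T_Q sin 42° = 1472.
Substituting the horizontal relation into the vertical equation gives 1.229 T_Q = 1472, so T_Q = 1197 N.

T_Q ≈ 1200 N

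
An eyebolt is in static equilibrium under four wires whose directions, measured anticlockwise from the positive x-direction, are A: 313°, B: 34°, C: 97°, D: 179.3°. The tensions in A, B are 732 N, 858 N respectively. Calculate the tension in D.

T_D ≈ 1210 N

Resolve: ΣF_x = 732 cos 313° + 858 cos 34° + T_C cos 97° + T_D cos 179.3° = 0.
        ΣF_y = 732 sin 313° + 858 sin 34° + T_C sin 97° + T_D sin 179.3° = 0.
The known terms sum to (1211, -55.56) N, so -0.1219 T_C − 0.9999 T_D = -1211 and 0.9925 T_C + 0.0122 T_D = 55.56.
Solving simultaneously: T_C = 41.14 N, T_D = 1206 N.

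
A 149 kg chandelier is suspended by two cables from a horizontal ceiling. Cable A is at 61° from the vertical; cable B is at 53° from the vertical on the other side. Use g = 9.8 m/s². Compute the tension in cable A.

T_A ≈ 1280 N

Angles from the horizontal: cable A is 90° − 61° = 29°, cable B is 90° − 53° = 37°.
Weight W = 149 × 9.8 = 1460 N acts straight down.
Horizontal: T_A cos 29° = T_B cos 37°  →  T_B = 1.095 T_A.
Vertical: T_A sin 29° + T_B sin 37° = 1460.
Substituting the horizontal relation into the vertical equation gives 1.144 T_A = 1460, so T_A = 1277 N.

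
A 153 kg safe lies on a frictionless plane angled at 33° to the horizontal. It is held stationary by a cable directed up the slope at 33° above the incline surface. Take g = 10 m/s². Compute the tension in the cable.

T ≈ 994 N

Take axes along and perpendicular to the incline. Weight components: W sin 33° = 833.3 N down-slope, W cos 33° = 1283 N into the surface.
Along incline: T cos 33° = W sin 33° → T = 993.6 N.
Perpendicular: N = W cos 33° − T sin 33° = 742 N.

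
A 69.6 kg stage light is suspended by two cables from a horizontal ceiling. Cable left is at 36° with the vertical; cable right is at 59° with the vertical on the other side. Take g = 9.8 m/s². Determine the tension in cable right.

Angles from the horizontal: cable left is 90° − 36° = 54°, cable right is 90° − 59° = 31°.
Weight W = 69.6 × 9.8 = 682.1 N acts straight down.
Horizontal: T_left cos 54° = T_right cos 31°  →  T_left = 1.458 T_right.
Vertical: T_left sin 54° + T_right sin 31° = 682.1.
Substituting the horizontal relation into the vertical equation gives 1.695 T_right = 682.1, so T_right = 402.4 N.

T_right ≈ 402 N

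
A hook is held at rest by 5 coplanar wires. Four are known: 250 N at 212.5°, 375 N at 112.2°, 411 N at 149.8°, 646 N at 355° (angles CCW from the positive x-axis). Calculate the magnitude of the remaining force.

Sum the known components: ΣF_x = -64.21 N, ΣF_y = 363.3 N.
For equilibrium the remaining force must supply (−ΣF_x, −ΣF_y) = (64.21, -363.3) N.
Magnitude = √((64.21)² + (-363.3)²) = 368.9 N; direction = atan2(-363.3, 64.21) = 280.0°.

F ≈ 369 N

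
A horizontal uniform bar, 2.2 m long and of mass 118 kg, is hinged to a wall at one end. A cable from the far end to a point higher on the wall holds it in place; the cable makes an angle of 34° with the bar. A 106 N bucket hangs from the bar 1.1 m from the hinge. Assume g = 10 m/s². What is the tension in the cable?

T ≈ 1150 N

Take torques about the hinge: T sin 34° · 2.2 = 118×10×1.1 + 106×1.1 = 1414.6 N·m.
So T = 1414.6 / (0.5592 × 2.2) = 1149.9 N.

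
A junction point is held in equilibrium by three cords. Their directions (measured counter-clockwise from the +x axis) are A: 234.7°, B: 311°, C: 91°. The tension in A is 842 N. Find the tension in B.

Resolve: ΣF_x = 842 cos 234.7° + T_B cos 311° + T_C cos 91° = 0.
        ΣF_y = 842 sin 234.7° + T_B sin 311° + T_C sin 91° = 0.
The known terms sum to (-486.6, -687.2) N, so 0.6561 T_B − 0.0175 T_C = 486.6 and -0.7547 T_B + 0.9998 T_C = 687.2.
Solving simultaneously: T_B = 775.5 N, T_C = 1273 N.

T_B ≈ 775 N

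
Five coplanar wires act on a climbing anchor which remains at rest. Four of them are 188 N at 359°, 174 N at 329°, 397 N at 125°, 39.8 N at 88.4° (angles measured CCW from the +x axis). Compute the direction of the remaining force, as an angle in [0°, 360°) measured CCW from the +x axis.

Sum the known components: ΣF_x = 110.5 N, ΣF_y = 272.1 N.
For equilibrium the remaining force must supply (−ΣF_x, −ΣF_y) = (-110.5, -272.1) N.
Magnitude = √((-110.5)² + (-272.1)²) = 293.7 N; direction = atan2(-272.1, -110.5) = 247.9°.

θ ≈ 248°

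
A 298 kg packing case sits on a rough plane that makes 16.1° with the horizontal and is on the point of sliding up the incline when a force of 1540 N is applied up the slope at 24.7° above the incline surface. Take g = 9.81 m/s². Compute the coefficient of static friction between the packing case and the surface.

μ ≈ 0.272

On the verge of sliding up the incline, friction is at its maximum μN and acts down the slope.
Perpendicular to incline: N = W cos 16.1° − P sin 24.7° = 2809 − 643.5 = 2165 N.
Along incline: P cos 24.7° − μN = W sin 16.1° → μ = −(W sin 16.1° − P cos 24.7°) / N = 0.2718.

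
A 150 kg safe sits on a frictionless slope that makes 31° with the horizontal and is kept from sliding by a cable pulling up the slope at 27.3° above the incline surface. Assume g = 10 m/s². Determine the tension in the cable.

T ≈ 869 N

Take axes along and perpendicular to the incline. Weight components: W sin 31° = 772.6 N down-slope, W cos 31° = 1286 N into the surface.
Along incline: T cos 27.3° = W sin 31° → T = 869.4 N.
Perpendicular: N = W cos 31° − T sin 27.3° = 887 N.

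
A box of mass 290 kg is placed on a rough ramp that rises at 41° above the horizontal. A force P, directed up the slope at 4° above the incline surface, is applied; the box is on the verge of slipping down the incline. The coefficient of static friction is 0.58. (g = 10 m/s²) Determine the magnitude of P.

P ≈ 662 N

On the verge of sliding down the incline, friction equals μN and acts up the slope.
Perpendicular: N + P sin 4° = W cos 41° = 2189 N.
Along incline: P cos 4° + μN = W sin 41° with W sin 41° = 1903 N.
Solving the pair for P and N: P = 661.5 N, N = 2143 N (and f = μN = 1243 N).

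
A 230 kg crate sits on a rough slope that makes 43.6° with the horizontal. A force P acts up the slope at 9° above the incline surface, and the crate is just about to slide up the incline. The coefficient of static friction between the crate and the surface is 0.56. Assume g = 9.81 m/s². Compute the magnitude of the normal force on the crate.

On the verge of sliding up the incline, friction equals μN and acts down the slope.
Perpendicular: N + P sin 9° = W cos 43.6° = 1634 N.
Along incline: P cos 9° = W sin 43.6° + μN  with W sin 43.6° = 1556 N.
Solving the pair for P and N: P = 2298 N, N = 1274 N (and f = μN = 713.7 N).

N ≈ 1270 N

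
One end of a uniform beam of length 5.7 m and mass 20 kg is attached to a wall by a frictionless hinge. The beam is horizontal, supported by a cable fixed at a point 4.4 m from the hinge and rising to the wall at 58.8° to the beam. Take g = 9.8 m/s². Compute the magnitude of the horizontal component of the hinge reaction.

H_x ≈ 76.9 N

Take torques about the hinge: T sin 58.8° · 4.4 = 20×9.8×2.85 = 558.6 N·m.
So T = 558.6 / (0.8554 × 4.4) = 148.42 N.
ΣF_x = 0: H_x = T cos 58.8° = 76.886 N.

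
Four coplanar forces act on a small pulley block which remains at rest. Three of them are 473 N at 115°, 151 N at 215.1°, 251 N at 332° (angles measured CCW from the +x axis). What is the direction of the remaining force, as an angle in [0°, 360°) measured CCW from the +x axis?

θ ≈ 294°

Sum the known components: ΣF_x = -101.8 N, ΣF_y = 224 N.
For equilibrium the remaining force must supply (−ΣF_x, −ΣF_y) = (101.8, -224) N.
Magnitude = √((101.8)² + (-224)²) = 246.1 N; direction = atan2(-224, 101.8) = 294.4°.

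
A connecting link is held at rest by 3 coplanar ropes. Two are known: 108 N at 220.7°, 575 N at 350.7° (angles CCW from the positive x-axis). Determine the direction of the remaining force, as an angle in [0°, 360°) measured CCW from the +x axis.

Sum the known components: ΣF_x = 485.6 N, ΣF_y = -163.3 N.
For equilibrium the remaining force must supply (−ΣF_x, −ΣF_y) = (-485.6, 163.3) N.
Magnitude = √((-485.6)² + (163.3)²) = 512.3 N; direction = atan2(163.3, -485.6) = 161.4°.

θ ≈ 161°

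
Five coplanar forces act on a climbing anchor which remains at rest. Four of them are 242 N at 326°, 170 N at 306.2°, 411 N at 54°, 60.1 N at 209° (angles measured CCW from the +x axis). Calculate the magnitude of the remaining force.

Sum the known components: ΣF_x = 490 N, ΣF_y = 30.86 N.
For equilibrium the remaining force must supply (−ΣF_x, −ΣF_y) = (-490, -30.86) N.
Magnitude = √((-490)² + (-30.86)²) = 491 N; direction = atan2(-30.86, -490) = 183.6°.

F ≈ 491 N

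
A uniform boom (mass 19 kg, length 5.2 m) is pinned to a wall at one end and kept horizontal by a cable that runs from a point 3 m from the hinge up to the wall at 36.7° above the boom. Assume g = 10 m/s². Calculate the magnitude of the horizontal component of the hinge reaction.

Take torques about the hinge: T sin 36.7° · 3 = 19×10×2.6 = 494 N·m.
So T = 494 / (0.5976 × 3) = 275.54 N.
ΣF_x = 0: H_x = T cos 36.7° = 220.92 N.

H_x ≈ 221 N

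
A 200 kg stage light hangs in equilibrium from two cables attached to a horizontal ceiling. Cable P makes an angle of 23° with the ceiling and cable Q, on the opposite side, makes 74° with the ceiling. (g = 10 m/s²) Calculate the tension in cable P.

T_P ≈ 555 N

Weight W = 200 × 10 = 2000 N acts straight down.
Horizontal: T_P cos 23° = T_Q cos 74°  →  T_Q = 3.34 T_P.
Vertical: T_P sin 23° + T_Q sin 74° = 2000.
Substituting the horizontal relation into the vertical equation gives 3.601 T_P = 2000, so T_P = 555.4 N.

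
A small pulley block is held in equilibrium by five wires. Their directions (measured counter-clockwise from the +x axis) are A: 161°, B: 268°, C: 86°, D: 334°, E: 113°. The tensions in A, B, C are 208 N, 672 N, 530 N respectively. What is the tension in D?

Resolve: ΣF_x = 208 cos 161° + 672 cos 268° + 530 cos 86° + T_D cos 334° + T_E cos 113° = 0.
        ΣF_y = 208 sin 161° + 672 sin 268° + 530 sin 86° + T_D sin 334° + T_E sin 113° = 0.
The known terms sum to (-183.1, -75.16) N, so 0.8988 T_D − 0.3907 T_E = 183.1 and -0.4384 T_D + 0.9205 T_E = 75.16.
Solving simultaneously: T_D = 301.7 N, T_E = 225.4 N.

T_D ≈ 302 N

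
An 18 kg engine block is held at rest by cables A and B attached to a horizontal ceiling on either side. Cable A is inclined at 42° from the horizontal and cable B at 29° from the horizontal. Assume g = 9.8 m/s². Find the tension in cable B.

Weight W = 18 × 9.8 = 176.4 N acts straight down.
Horizontal: T_A cos 42° = T_B cos 29°  →  T_A = 1.177 T_B.
Vertical: T_A sin 42° + T_B sin 29° = 176.4.
Substituting the horizontal relation into the vertical equation gives 1.272 T_B = 176.4, so T_B = 138.6 N.

T_B ≈ 139 N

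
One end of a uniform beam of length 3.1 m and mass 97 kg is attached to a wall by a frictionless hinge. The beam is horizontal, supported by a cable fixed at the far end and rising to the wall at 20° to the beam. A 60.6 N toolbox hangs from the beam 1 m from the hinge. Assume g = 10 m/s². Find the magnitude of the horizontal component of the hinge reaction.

H_x ≈ 1390 N

Take torques about the hinge: T sin 20° · 3.1 = 97×10×1.55 + 60.6×1 = 1564.1 N·m.
So T = 1564.1 / (0.3420 × 3.1) = 1475.2 N.
ΣF_x = 0: H_x = T cos 20° = 1386.2 N.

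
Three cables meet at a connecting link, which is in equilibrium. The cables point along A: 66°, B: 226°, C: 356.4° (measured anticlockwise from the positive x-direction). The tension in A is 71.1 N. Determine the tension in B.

T_B ≈ 87.5 N

Resolve: ΣF_x = 71.1 cos 66° + T_B cos 226° + T_C cos 356.4° = 0.
        ΣF_y = 71.1 sin 66° + T_B sin 226° + T_C sin 356.4° = 0.
The known terms sum to (28.92, 64.95) N, so -0.6947 T_B + 0.9980 T_C = -28.92 and -0.7193 T_B − 0.0628 T_C = -64.95.
Solving simultaneously: T_B = 87.51 N, T_C = 31.93 N.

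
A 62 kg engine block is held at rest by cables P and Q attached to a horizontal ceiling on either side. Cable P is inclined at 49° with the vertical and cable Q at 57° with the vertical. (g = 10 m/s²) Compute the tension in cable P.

T_P ≈ 541 N

Angles from the horizontal: cable P is 90° − 49° = 41°, cable Q is 90° − 57° = 33°.
Weight W = 62 × 10 = 620 N acts straight down.
Horizontal: T_P cos 41° = T_Q cos 33°  →  T_Q = 0.8999 T_P.
Vertical: T_P sin 41° + T_Q sin 33° = 620.
Substituting the horizontal relation into the vertical equation gives 1.146 T_P = 620, so T_P = 540.9 N.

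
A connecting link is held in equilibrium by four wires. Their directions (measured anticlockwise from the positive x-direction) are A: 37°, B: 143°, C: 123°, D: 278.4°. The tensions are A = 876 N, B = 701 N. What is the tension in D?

T_D ≈ 1520 N

Resolve: ΣF_x = 876 cos 37° + 701 cos 143° + T_C cos 123° + T_D cos 278.4° = 0.
        ΣF_y = 876 sin 37° + 701 sin 143° + T_C sin 123° + T_D sin 278.4° = 0.
The known terms sum to (139.8, 949.1) N, so -0.5446 T_C + 0.1461 T_D = -139.8 and 0.8387 T_C − 0.9893 T_D = -949.1.
Solving simultaneously: T_C = 665.2 N, T_D = 1523 N.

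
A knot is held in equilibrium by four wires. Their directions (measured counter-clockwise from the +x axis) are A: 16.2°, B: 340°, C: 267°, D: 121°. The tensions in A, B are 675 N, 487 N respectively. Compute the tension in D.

T_D ≈ 1970 N

Resolve: ΣF_x = 675 cos 16.2° + 487 cos 340° + T_C cos 267° + T_D cos 121° = 0.
        ΣF_y = 675 sin 16.2° + 487 sin 340° + T_C sin 267° + T_D sin 121° = 0.
The known terms sum to (1106, 21.76) N, so -0.0523 T_C − 0.5150 T_D = -1106 and -0.9986 T_C + 0.8572 T_D = -21.76.
Solving simultaneously: T_C = 1715 N, T_D = 1973 N.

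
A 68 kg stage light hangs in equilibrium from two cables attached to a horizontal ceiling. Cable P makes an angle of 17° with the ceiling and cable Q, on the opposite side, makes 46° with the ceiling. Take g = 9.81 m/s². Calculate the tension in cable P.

Weight W = 68 × 9.81 = 667.1 N acts straight down.
Horizontal: T_P cos 17° = T_Q cos 46°  →  T_Q = 1.377 T_P.
Vertical: T_P sin 17° + T_Q sin 46° = 667.1.
Substituting the horizontal relation into the vertical equation gives 1.283 T_P = 667.1, so T_P = 520.1 N.

T_P ≈ 520 N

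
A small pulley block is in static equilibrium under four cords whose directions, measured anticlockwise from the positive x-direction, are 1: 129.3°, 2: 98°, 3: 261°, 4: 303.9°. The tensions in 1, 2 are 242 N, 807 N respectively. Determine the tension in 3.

T_3 ≈ 484 N

Resolve: ΣF_x = 242 cos 129.3° + 807 cos 98° + T_3 cos 261° + T_4 cos 303.9° = 0.
        ΣF_y = 242 sin 129.3° + 807 sin 98° + T_3 sin 261° + T_4 sin 303.9° = 0.
The known terms sum to (-265.6, 986.4) N, so -0.1564 T_3 + 0.5577 T_4 = 265.6 and -0.9877 T_3 − 0.8300 T_4 = -986.4.
Solving simultaneously: T_3 = 484.4 N, T_4 = 612 N.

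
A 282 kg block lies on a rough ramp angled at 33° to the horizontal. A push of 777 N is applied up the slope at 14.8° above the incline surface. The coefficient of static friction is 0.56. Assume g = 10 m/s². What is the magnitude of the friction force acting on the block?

f ≈ 785 N

Axes along / perpendicular to the incline. W sin 33° = 1536 N down-slope; W cos 33° = 2365 N into the surface.
Perpendicular: N = W cos 33° − P sin 14.8° = 2365 − 198.5 = 2167 N.
Along incline: P cos 14.8° + f = W sin 33° (friction acts up-slope) → f = 1536 − 751.2 = 784.7 N.
|f| = 784.7 N ≤ μN = 1213 N, so the block is indeed static.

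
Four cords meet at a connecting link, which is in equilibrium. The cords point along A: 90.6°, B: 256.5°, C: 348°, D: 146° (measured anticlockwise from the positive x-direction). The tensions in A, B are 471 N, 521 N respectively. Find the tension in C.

Resolve: ΣF_x = 471 cos 90.6° + 521 cos 256.5° + T_C cos 348° + T_D cos 146° = 0.
        ΣF_y = 471 sin 90.6° + 521 sin 256.5° + T_C sin 348° + T_D sin 146° = 0.
The known terms sum to (-126.6, -35.63) N, so 0.9781 T_C − 0.8290 T_D = 126.6 and -0.2079 T_C + 0.5592 T_D = 35.63.
Solving simultaneously: T_C = 267.8 N, T_D = 163.3 N.

T_C ≈ 268 N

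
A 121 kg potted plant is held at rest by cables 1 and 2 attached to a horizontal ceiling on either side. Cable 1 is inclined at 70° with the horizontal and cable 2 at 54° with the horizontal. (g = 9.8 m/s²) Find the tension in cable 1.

T_1 ≈ 841 N

Weight W = 121 × 9.8 = 1186 N acts straight down.
Horizontal: T_1 cos 70° = T_2 cos 54°  →  T_2 = 0.5819 T_1.
Vertical: T_1 sin 70° + T_2 sin 54° = 1186.
Substituting the horizontal relation into the vertical equation gives 1.41 T_1 = 1186, so T_1 = 840.7 N.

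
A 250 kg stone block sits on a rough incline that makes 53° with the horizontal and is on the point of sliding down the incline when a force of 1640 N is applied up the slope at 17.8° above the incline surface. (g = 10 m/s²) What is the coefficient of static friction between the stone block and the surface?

μ ≈ 0.434

On the verge of sliding down the incline, friction is at its maximum μN and acts up the slope.
Perpendicular to incline: N = W cos 53° − P sin 17.8° = 1505 − 501.3 = 1003 N.
Along incline: P cos 17.8° + μN = W sin 53° → μ = (W sin 53° − P cos 17.8°) / N = 0.4337.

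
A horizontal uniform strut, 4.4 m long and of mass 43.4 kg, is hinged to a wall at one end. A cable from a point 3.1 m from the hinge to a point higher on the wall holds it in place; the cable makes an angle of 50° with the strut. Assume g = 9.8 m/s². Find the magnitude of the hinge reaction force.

|H| ≈ 282 N

Take torques about the hinge: T sin 50° · 3.1 = 43.4×9.8×2.2 = 935.7 N·m.
So T = 935.7 / (0.7660 × 3.1) = 394.02 N.
ΣF_x = 0: H_x = T cos 50° = 253.27 N.
ΣF_y = 0: H_y = (43.4×9.8) − T sin 50° = 425.32 − 301.84 = 123.48 N.
|H| = √(H_x² + H_y²) = √((253.27)² + (123.48)²) = 281.77 N.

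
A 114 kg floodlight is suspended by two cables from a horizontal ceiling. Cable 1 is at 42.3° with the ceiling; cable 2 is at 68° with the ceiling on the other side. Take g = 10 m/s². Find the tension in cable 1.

Weight W = 114 × 10 = 1140 N acts straight down.
Horizontal: T_1 cos 42.3° = T_2 cos 68°  →  T_2 = 1.974 T_1.
Vertical: T_1 sin 42.3° + T_2 sin 68° = 1140.
Substituting the horizontal relation into the vertical equation gives 2.504 T_1 = 1140, so T_1 = 455.3 N.

T_1 ≈ 455 N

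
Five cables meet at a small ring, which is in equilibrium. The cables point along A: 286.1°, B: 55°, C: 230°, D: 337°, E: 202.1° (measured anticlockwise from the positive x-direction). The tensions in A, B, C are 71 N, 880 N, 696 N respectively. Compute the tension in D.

Resolve: ΣF_x = 71 cos 286.1° + 880 cos 55° + 696 cos 230° + T_D cos 337° + T_E cos 202.1° = 0.
        ΣF_y = 71 sin 286.1° + 880 sin 55° + 696 sin 230° + T_D sin 337° + T_E sin 202.1° = 0.
The known terms sum to (77.06, 119.5) N, so 0.9205 T_D − 0.9265 T_E = -77.06 and -0.3907 T_D − 0.3762 T_E = -119.5.
Solving simultaneously: T_D = 115.3 N, T_E = 197.8 N.

T_D ≈ 115 N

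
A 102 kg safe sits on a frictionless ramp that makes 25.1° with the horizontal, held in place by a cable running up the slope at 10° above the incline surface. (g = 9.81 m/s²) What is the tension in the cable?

Take axes along and perpendicular to the incline. Weight components: W sin 25.1° = 424.5 N down-slope, W cos 25.1° = 906.1 N into the surface.
Along incline: T cos 10° = W sin 25.1° → T = 431 N.
Perpendicular: N = W cos 25.1° − T sin 10° = 831.3 N.

T ≈ 431 N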